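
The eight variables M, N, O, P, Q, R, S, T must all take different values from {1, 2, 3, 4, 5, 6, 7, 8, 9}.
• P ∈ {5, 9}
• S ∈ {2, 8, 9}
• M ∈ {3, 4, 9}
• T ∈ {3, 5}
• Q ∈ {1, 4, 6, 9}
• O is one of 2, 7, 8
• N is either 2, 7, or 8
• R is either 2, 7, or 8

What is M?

N, O, R between them cover only {2, 7, 8} — a naked triple. Remove those values from S.
S's domain is down to {9}, so S = 9. Strike 9 from M, P, Q.
P has just one choice, so P = 5. Remove 5 from T.
T's domain is down to {3}, so T = 3. Eliminate 3 elsewhere: M.
So M = 4.

4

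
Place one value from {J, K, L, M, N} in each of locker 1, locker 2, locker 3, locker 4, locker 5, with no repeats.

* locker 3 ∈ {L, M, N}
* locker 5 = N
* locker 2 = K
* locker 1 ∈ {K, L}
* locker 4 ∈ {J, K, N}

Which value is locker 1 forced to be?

locker 2's domain is down to {K}, so locker 2 = K. Eliminate K elsewhere: locker 1, locker 4.
So locker 1 = L.

L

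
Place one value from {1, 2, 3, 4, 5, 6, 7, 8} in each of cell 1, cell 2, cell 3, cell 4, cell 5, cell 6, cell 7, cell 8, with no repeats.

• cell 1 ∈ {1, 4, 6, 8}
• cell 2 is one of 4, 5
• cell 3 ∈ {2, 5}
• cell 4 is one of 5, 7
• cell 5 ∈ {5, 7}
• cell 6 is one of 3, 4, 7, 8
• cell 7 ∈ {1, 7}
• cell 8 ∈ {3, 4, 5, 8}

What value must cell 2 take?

Among the 8 variables, 2 fits only cell 3 (and all 8 values in {1, 2, 3, 4, 5, 6, 7, 8} must be used), so cell 3 = 2.
The 7 still-open variables together cover exactly {1, 3, 4, 5, 6, 7, 8} — 7 values for 7 variables — and 6 appears only in cell 1's list, so cell 1 = 6.
The 6 still-open variables together cover exactly {1, 3, 4, 5, 7, 8} — 6 values for 6 variables — and 1 appears only in cell 7's list, so cell 7 = 1.
The 2 variables cell 4 and cell 5 are confined to {5, 7}, which locks those values in; drop them from cell 2, cell 6, cell 8.
So cell 2 = 4.

4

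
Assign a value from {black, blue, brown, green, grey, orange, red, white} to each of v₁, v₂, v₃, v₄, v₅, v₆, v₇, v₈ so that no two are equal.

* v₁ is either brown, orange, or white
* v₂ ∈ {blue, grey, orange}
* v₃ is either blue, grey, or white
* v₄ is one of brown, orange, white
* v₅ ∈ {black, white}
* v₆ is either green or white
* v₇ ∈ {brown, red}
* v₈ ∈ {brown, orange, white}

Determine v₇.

red

The 8 variables together cover exactly {black, blue, brown, green, grey, orange, red, white} — 8 values for 8 variables — and black appears only in v₅'s list, so v₅ = black.
The 7 still-open variables together cover exactly {blue, brown, green, grey, orange, red, white} — 7 values for 7 variables — and green appears only in v₆'s list, so v₆ = green.
The 6 still-open variables together cover exactly {blue, brown, grey, orange, red, white} — 6 values for 6 variables — and red appears only in v₇'s list, so v₇ = red.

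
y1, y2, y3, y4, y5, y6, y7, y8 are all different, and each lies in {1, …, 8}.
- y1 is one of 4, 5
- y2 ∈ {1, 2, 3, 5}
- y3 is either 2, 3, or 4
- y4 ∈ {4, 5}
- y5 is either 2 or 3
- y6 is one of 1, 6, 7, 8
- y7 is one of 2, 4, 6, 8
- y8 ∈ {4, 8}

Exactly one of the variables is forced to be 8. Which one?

The 8 variables draw from only 8 values {1, 2, 3, 4, 5, 6, 7, 8}, so each is used; only y6 can be 7, hence y6 = 7.
The 7 still-open variables draw from only 7 values {1, 2, 3, 4, 5, 6, 8}, so each is used; only y2 can be 1, hence y2 = 1.
Among the 6 still-open variables, 6 fits only y7 (and all 6 values in {2, 3, 4, 5, 6, 8} must be used), so y7 = 6.
The 5 still-open variables together cover exactly {2, 3, 4, 5, 8} — 5 values for 5 variables — and 8 appears only in y8's list, so y8 = 8.

y8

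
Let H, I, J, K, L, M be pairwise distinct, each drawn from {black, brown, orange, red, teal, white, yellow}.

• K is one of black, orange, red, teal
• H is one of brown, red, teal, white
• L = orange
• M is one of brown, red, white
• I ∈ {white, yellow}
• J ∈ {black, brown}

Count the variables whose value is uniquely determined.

1

L must be orange (only option left). Eliminate orange elsewhere: K.
Determined: L=orange. The other variables each still have more than one consistent value. That makes 1.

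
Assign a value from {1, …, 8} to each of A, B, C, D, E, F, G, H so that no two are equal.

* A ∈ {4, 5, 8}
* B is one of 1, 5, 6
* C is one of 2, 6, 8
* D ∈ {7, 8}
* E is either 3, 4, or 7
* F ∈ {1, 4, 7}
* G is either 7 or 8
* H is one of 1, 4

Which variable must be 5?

Among the 8 variables, 2 fits only C (and all 8 values in {1, 2, 3, 4, 5, 6, 7, 8} must be used), so C = 2.
The 7 still-open variables together cover exactly {1, 3, 4, 5, 6, 7, 8} — 7 values for 7 variables — and 3 appears only in E's list, so E = 3.
The 6 still-open variables draw from only 6 values {1, 4, 5, 6, 7, 8}, so each is used; only B can be 6, hence B = 6.
Among the 5 still-open variables, 5 fits only A (and all 5 values in {1, 4, 5, 7, 8} must be used), so A = 5.

A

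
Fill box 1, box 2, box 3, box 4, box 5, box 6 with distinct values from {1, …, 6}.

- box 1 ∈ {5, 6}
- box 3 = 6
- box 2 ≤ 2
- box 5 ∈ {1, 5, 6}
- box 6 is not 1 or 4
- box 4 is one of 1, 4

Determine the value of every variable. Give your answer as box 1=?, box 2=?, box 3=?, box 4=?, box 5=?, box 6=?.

box 3's domain is down to {6}, so box 3 = 6. So box 1, box 5, box 6 can't be 6.
box 1 must be 5 (only option left). Strike 5 from box 5, box 6.
box 5 must be 1 (only option left). Remove 1 from box 2, box 4.
That leaves box 2 = 2. So box 6 can't be 2.
box 4 must be 4 (only option left).
That leaves box 6 = 3.

box 1=5, box 2=2, box 3=6, box 4=4, box 5=1, box 6=3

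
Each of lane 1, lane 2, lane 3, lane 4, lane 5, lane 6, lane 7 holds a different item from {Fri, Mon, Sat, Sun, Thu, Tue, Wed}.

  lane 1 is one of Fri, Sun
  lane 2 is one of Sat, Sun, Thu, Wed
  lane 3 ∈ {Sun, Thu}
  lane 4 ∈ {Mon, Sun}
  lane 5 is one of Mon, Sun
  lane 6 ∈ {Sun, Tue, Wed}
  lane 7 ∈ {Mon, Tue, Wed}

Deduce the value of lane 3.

Thu

The 7 variables draw from only 7 values {Fri, Mon, Sat, Sun, Thu, Tue, Wed}, so each is used; only lane 1 can be Fri, hence lane 1 = Fri.
The 6 still-open variables draw from only 6 values {Mon, Sat, Sun, Thu, Tue, Wed}, so each is used; only lane 2 can be Sat, hence lane 2 = Sat.
The 5 still-open variables draw from only 5 values {Mon, Sun, Thu, Tue, Wed}, so each is used; only lane 3 can be Thu, hence lane 3 = Thu.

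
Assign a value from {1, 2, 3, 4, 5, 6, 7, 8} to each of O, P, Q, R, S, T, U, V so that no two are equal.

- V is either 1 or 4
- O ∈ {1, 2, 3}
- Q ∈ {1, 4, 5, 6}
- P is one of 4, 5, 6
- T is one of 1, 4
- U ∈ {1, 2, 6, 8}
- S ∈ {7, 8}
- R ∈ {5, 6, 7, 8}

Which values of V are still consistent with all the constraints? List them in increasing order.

1, 4

The 8 variables together cover exactly {1, 2, 3, 4, 5, 6, 7, 8} — 8 values for 8 variables — and 3 appears only in O's list, so O = 3.
The 7 still-open variables together cover exactly {1, 2, 4, 5, 6, 7, 8} — 7 values for 7 variables — and 2 appears only in U's list, so U = 2.
T and V between them cover only {1, 4} — a naked pair. Remove those values from P, Q.
P and Q between them cover only {5, 6} — a naked pair. Remove those values from R.
No further eliminations apply; V can still be any of 1, 4.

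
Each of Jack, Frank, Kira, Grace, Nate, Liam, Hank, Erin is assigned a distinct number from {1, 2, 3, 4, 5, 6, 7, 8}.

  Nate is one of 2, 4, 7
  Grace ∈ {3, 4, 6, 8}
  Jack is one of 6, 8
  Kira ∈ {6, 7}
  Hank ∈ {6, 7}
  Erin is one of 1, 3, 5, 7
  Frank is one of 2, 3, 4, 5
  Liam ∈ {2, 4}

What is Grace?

Among the 8 variables, 1 fits only Erin (and all 8 values in {1, 2, 3, 4, 5, 6, 7, 8} must be used), so Erin = 1.
The 7 still-open variables together cover exactly {2, 3, 4, 5, 6, 7, 8} — 7 values for 7 variables — and 5 appears only in Frank's list, so Frank = 5.
The 6 still-open variables draw from only 6 values {2, 3, 4, 6, 7, 8}, so each is used; only Grace can be 3, hence Grace = 3.

3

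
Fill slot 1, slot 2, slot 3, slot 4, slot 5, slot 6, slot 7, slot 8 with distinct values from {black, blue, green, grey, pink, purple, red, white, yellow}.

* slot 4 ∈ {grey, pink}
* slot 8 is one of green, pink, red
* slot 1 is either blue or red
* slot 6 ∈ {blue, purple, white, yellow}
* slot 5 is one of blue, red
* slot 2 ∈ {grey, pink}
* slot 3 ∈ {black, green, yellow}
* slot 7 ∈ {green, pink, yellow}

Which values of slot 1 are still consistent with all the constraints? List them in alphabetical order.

blue, red

The 2 variables slot 1 and slot 5 are confined to {blue, red}, which locks those values in; drop them from slot 6, slot 8.
slot 2 and slot 4 between them cover only {grey, pink} — a naked pair. Remove those values from slot 7, slot 8.
slot 8 must be green (only option left). Eliminate green elsewhere: slot 3, slot 7.
slot 7 has just one choice, so slot 7 = yellow. Strike yellow from slot 3, slot 6.
That leaves slot 3 = black.
No further eliminations apply; slot 1 can still be any of blue, red.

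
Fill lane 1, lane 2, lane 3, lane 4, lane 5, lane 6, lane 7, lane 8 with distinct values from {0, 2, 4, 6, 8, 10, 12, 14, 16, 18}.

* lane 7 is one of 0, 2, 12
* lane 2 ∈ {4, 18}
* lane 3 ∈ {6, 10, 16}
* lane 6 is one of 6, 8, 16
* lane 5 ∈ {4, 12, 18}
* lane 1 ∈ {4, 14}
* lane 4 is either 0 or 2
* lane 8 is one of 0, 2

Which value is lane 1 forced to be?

14

The 2 variables lane 4 and lane 8 are confined to {0, 2}, which locks those values in; drop them from lane 7.
That leaves lane 7 = 12. So lane 5 can't be 12.
lane 2 and lane 5 between them cover only {4, 18} — a naked pair. Remove those values from lane 1.
So lane 1 = 14.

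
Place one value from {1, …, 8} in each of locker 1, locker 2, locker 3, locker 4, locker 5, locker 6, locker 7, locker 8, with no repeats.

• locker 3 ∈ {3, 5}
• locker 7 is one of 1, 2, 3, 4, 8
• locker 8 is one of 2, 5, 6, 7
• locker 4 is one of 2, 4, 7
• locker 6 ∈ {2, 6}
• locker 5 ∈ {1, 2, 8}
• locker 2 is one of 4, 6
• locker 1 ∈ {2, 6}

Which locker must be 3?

The 2 variables locker 1 and locker 6 are confined to {2, 6}, which locks those values in; drop them from locker 2, locker 4, locker 5, locker 7, locker 8.
locker 2 has just one choice, so locker 2 = 4. Strike 4 from locker 4, locker 7.
That leaves locker 4 = 7. So locker 8 can't be 7.
locker 8's domain is down to {5}, so locker 8 = 5. Strike 5 from locker 3.

locker 3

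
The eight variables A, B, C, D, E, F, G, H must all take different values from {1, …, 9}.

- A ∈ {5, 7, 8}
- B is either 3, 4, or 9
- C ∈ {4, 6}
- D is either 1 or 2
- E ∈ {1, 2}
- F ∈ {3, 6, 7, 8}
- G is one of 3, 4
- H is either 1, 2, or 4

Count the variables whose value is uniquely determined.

4

The 2 variables D and E are confined to {1, 2}, which locks those values in; drop them from H.
H has just one choice, so H = 4. Eliminate 4 elsewhere: B, C, G.
That leaves C = 6. Remove 6 from F.
That leaves G = 3. So B, F can't be 3.
B's domain is down to {9}, so B = 9.
Determined: B=9, C=6, G=3, H=4. The other variables each still have more than one consistent value. That makes 4.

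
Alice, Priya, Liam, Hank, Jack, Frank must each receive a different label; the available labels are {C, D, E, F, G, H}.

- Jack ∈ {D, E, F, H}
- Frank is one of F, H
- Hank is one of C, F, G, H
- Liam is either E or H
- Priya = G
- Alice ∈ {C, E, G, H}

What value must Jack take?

D

Priya must be G (only option left). So Alice, Hank can't be G.
Among the 5 still-open variables, D fits only Jack (and all 5 values in {C, D, E, F, H} must be used), so Jack = D.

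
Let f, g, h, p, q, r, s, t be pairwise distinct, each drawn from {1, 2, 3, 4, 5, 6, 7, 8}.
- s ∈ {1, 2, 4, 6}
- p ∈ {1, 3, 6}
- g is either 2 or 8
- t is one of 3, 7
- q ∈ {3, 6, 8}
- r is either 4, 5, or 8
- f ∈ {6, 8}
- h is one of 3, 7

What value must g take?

Among the 8 variables, 5 fits only r (and all 8 values in {1, 2, 3, 4, 5, 6, 7, 8} must be used), so r = 5.
The 7 still-open variables together cover exactly {1, 2, 3, 4, 6, 7, 8} — 7 values for 7 variables — and 4 appears only in s's list, so s = 4.
The 6 still-open variables draw from only 6 values {1, 2, 3, 6, 7, 8}, so each is used; only p can be 1, hence p = 1.
The 5 still-open variables together cover exactly {2, 3, 6, 7, 8} — 5 values for 5 variables — and 2 appears only in g's list, so g = 2.

2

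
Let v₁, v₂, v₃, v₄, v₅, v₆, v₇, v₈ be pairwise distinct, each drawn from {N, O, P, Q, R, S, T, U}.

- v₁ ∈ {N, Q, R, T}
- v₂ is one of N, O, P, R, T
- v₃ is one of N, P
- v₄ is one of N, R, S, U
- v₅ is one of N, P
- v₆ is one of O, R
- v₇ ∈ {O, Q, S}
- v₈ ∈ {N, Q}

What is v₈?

Q

Among the 8 variables, U fits only v₄ (and all 8 values in {N, O, P, Q, R, S, T, U} must be used), so v₄ = U.
The 7 still-open variables draw from only 7 values {N, O, P, Q, R, S, T}, so each is used; only v₇ can be S, hence v₇ = S.
v₃ and v₅ between them cover only {N, P} — a naked pair. Remove those values from v₁, v₂, v₈.
So v₈ = Q.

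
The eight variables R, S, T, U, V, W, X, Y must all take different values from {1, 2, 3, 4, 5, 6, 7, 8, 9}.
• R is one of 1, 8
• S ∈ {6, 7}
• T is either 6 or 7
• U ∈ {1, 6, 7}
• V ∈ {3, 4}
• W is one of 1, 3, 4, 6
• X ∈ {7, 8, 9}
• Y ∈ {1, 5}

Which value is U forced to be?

Among the 8 variables, 5 fits only Y (and all 8 values in {1, 3, 4, 5, 6, 7, 8, 9} must be used), so Y = 5.
The 7 still-open variables together cover exactly {1, 3, 4, 6, 7, 8, 9} — 7 values for 7 variables — and 9 appears only in X's list, so X = 9.
The 6 still-open variables together cover exactly {1, 3, 4, 6, 7, 8} — 6 values for 6 variables — and 8 appears only in R's list, so R = 8.
S and T share exactly the 2 values {6, 7}; by pigeonhole those values go to them, so strike 6, 7 from U, W.
So U = 1.

1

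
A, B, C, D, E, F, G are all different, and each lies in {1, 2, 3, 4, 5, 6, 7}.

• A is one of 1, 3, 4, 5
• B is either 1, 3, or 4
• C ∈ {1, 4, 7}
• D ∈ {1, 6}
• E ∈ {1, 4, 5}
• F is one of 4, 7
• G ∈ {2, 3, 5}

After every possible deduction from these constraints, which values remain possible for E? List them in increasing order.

1, 4, 5

The 7 variables together cover exactly {1, 2, 3, 4, 5, 6, 7} — 7 values for 7 variables — and 2 appears only in G's list, so G = 2.
The 6 still-open variables draw from only 6 values {1, 3, 4, 5, 6, 7}, so each is used; only D can be 6, hence D = 6.
No further eliminations apply; E can still be any of 1, 4, 5.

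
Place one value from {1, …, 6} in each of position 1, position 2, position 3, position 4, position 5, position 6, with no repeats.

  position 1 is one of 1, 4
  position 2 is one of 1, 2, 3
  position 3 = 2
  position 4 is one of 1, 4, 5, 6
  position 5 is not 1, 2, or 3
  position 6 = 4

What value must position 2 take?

position 3 has just one choice, so position 3 = 2. Strike 2 from position 2.
position 6 has just one choice, so position 6 = 4. Strike 4 from position 1, position 4, position 5.
position 1 has just one choice, so position 1 = 1. Eliminate 1 elsewhere: position 2, position 4.
So position 2 = 3.

3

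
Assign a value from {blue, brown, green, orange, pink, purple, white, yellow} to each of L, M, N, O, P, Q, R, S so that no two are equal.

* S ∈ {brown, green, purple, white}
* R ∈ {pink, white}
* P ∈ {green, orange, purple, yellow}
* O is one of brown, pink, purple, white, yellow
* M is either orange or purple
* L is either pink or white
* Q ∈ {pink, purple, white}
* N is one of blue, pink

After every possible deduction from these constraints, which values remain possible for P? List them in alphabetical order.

green, yellow

Among the 8 variables, blue fits only N (and all 8 values in {blue, brown, green, orange, pink, purple, white, yellow} must be used), so N = blue.
L and R share exactly the 2 values {pink, white}; by pigeonhole those values go to them, so strike pink, white from O, Q, S.
Q has just one choice, so Q = purple. Eliminate purple elsewhere: M, O, P, S.
That leaves M = orange. Strike orange from P.
No further eliminations apply; P can still be any of green, yellow.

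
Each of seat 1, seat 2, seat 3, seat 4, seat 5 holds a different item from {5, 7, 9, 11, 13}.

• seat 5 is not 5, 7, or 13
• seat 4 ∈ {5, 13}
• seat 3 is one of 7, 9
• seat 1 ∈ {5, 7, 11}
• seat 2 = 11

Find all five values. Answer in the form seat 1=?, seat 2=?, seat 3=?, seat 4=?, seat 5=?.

seat 2 has just one choice, so seat 2 = 11. Remove 11 from seat 1, seat 5.
seat 5's domain is down to {9}, so seat 5 = 9. Strike 9 from seat 3.
seat 3's domain is down to {7}, so seat 3 = 7. Remove 7 from seat 1.
seat 1 must be 5 (only option left). So seat 4 can't be 5.
That leaves seat 4 = 13.

seat 1=5, seat 2=11, seat 3=7, seat 4=13, seat 5=9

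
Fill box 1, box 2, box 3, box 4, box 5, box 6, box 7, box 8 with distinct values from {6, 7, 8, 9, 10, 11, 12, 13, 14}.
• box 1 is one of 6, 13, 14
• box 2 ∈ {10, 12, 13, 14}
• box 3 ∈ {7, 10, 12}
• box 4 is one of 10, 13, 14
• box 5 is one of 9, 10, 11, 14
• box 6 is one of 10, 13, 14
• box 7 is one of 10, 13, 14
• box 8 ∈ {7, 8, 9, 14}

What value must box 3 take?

7

The 3 variables box 4, box 6, box 7 are confined to {10, 13, 14}, which locks those values in; drop them from box 1, box 2, box 3, box 5, box 8.
box 1 must be 6 (only option left).
box 2 has just one choice, so box 2 = 12. Eliminate 12 elsewhere: box 3.
So box 3 = 7.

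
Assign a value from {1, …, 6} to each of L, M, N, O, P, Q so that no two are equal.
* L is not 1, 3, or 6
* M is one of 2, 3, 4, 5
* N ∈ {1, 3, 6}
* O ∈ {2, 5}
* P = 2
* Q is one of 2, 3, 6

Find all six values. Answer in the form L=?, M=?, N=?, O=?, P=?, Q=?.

L=4, M=3, N=1, O=5, P=2, Q=6

P must be 2 (only option left). Strike 2 from L, M, O, Q.
O must be 5 (only option left). Strike 5 from L, M.
That leaves L = 4. Eliminate 4 elsewhere: M.
M must be 3 (only option left). Eliminate 3 elsewhere: N, Q.
Q's domain is down to {6}, so Q = 6. Strike 6 from N.
N's domain is down to {1}, so N = 1.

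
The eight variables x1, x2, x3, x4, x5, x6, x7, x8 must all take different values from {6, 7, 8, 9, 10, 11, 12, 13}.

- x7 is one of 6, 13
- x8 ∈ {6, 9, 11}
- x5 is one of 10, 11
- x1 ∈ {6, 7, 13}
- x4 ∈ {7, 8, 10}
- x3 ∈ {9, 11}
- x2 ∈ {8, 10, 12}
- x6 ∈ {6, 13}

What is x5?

Among the 8 variables, 12 fits only x2 (and all 8 values in {6, 7, 8, 9, 10, 11, 12, 13} must be used), so x2 = 12.
Among the 7 still-open variables, 8 fits only x4 (and all 7 values in {6, 7, 8, 9, 10, 11, 13} must be used), so x4 = 8.
Among the 6 still-open variables, 7 fits only x1 (and all 6 values in {6, 7, 9, 10, 11, 13} must be used), so x1 = 7.
The 5 still-open variables together cover exactly {6, 9, 10, 11, 13} — 5 values for 5 variables — and 10 appears only in x5's list, so x5 = 10.

10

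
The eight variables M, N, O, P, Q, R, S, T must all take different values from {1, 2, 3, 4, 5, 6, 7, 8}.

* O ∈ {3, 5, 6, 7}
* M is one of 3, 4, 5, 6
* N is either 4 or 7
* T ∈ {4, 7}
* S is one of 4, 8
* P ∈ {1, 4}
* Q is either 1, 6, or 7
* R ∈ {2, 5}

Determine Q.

The 8 variables draw from only 8 values {1, 2, 3, 4, 5, 6, 7, 8}, so each is used; only R can be 2, hence R = 2.
The 7 still-open variables draw from only 7 values {1, 3, 4, 5, 6, 7, 8}, so each is used; only S can be 8, hence S = 8.
The 2 variables N and T are confined to {4, 7}, which locks those values in; drop them from M, O, P, Q.
P's domain is down to {1}, so P = 1. Eliminate 1 elsewhere: Q.
So Q = 6.

6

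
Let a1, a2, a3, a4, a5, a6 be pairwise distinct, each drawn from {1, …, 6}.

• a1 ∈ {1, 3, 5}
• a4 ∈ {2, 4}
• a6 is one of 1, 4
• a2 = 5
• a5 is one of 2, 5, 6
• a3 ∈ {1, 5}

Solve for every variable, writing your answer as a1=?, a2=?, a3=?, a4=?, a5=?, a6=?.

a2 has just one choice, so a2 = 5. So a1, a3, a5 can't be 5.
That leaves a3 = 1. Strike 1 from a1, a6.
a6's domain is down to {4}, so a6 = 4. Eliminate 4 elsewhere: a4.
a1's domain is down to {3}, so a1 = 3.
That leaves a4 = 2. Eliminate 2 elsewhere: a5.
a5's domain is down to {6}, so a5 = 6.

a1=3, a2=5, a3=1, a4=2, a5=6, a6=4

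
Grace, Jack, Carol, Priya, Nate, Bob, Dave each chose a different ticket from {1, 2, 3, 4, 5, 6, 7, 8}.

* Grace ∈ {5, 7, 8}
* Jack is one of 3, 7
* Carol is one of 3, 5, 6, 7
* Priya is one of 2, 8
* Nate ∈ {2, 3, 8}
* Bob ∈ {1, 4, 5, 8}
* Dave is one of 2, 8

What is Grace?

5

Priya and Dave share exactly the 2 values {2, 8}; by pigeonhole those values go to them, so strike 2, 8 from Grace, Nate, Bob.
That leaves Nate = 3. So Jack, Carol can't be 3.
Jack's domain is down to {7}, so Jack = 7. Remove 7 from Grace, Carol.
So Grace = 5.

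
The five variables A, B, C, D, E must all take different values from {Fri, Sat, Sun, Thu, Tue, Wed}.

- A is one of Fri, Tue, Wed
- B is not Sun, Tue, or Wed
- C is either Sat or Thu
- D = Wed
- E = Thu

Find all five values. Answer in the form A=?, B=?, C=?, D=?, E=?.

D must be Wed (only option left). Strike Wed from A.
E has just one choice, so E = Thu. Strike Thu from B, C.
C has just one choice, so C = Sat. So B can't be Sat.
B has just one choice, so B = Fri. Strike Fri from A.
A has just one choice, so A = Tue.

A=Tue, B=Fri, C=Sat, D=Wed, E=Thu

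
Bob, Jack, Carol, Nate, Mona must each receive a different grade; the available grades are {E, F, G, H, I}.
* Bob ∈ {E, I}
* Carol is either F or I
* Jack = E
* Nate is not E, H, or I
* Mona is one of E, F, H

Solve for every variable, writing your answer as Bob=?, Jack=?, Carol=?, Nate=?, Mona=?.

Jack's domain is down to {E}, so Jack = E. Remove E from Bob, Mona.
Bob must be I (only option left). So Carol can't be I.
Carol's domain is down to {F}, so Carol = F. Strike F from Nate, Mona.
Nate has just one choice, so Nate = G.
Mona has just one choice, so Mona = H.

Bob=I, Jack=E, Carol=F, Nate=G, Mona=H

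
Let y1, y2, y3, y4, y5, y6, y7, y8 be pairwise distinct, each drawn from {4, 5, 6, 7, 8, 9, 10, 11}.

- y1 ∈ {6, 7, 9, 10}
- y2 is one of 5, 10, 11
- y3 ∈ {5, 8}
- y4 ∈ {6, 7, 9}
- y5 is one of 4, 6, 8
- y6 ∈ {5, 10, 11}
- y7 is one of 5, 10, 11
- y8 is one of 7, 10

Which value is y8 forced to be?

The 8 variables together cover exactly {4, 5, 6, 7, 8, 9, 10, 11} — 8 values for 8 variables — and 4 appears only in y5's list, so y5 = 4.
Among the 7 still-open variables, 8 fits only y3 (and all 7 values in {5, 6, 7, 8, 9, 10, 11} must be used), so y3 = 8.
y2, y6, y7 between them cover only {5, 10, 11} — a naked triple. Remove those values from y1, y8.
So y8 = 7.

7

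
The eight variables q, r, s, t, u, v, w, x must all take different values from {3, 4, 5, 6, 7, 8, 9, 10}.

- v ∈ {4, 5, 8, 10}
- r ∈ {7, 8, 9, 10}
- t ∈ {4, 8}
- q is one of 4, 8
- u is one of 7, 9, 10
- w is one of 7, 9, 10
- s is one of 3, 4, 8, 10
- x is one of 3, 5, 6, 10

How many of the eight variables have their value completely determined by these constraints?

The 8 variables together cover exactly {3, 4, 5, 6, 7, 8, 9, 10} — 8 values for 8 variables — and 6 appears only in x's list, so x = 6.
The 7 still-open variables draw from only 7 values {3, 4, 5, 7, 8, 9, 10}, so each is used; only s can be 3, hence s = 3.
The 6 still-open variables together cover exactly {4, 5, 7, 8, 9, 10} — 6 values for 6 variables — and 5 appears only in v's list, so v = 5.
q and t between them cover only {4, 8} — a naked pair. Remove those values from r.
Determined: s=3, v=5, x=6. The other variables each still have more than one consistent value. That makes 3.

3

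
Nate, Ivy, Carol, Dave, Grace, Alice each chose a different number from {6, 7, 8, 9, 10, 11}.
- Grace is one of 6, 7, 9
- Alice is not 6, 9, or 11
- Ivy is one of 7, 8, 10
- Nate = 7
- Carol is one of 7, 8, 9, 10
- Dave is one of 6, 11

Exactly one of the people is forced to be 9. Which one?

Nate's domain is down to {7}, so Nate = 7. Strike 7 from Ivy, Carol, Grace, Alice.
The 5 still-open variables together cover exactly {6, 8, 9, 10, 11} — 5 values for 5 variables — and 11 appears only in Dave's list, so Dave = 11.
The 4 still-open variables draw from only 4 values {6, 8, 9, 10}, so each is used; only Grace can be 6, hence Grace = 6.
Among the 3 still-open variables, 9 fits only Carol (and all 3 values in {8, 9, 10} must be used), so Carol = 9.

Carol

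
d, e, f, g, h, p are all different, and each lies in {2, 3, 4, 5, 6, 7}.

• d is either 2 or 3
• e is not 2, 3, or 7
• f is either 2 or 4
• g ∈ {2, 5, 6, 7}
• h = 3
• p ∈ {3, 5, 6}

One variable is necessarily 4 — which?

h's domain is down to {3}, so h = 3. So d, p can't be 3.
That leaves d = 2. Remove 2 from f, g.
So 4 goes to f.

f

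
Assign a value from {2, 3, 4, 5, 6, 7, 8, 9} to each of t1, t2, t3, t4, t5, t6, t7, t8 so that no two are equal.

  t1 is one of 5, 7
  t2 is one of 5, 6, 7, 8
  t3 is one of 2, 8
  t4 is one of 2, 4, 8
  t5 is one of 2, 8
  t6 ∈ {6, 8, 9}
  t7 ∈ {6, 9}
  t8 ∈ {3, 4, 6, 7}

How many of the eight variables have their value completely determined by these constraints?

Among the 8 variables, 3 fits only t8 (and all 8 values in {2, 3, 4, 5, 6, 7, 8, 9} must be used), so t8 = 3.
Among the 7 still-open variables, 4 fits only t4 (and all 7 values in {2, 4, 5, 6, 7, 8, 9} must be used), so t4 = 4.
The 2 variables t3 and t5 are confined to {2, 8}, which locks those values in; drop them from t2, t6.
t6 and t7 between them cover only {6, 9} — a naked pair. Remove those values from t2.
Determined: t4=4, t8=3. The other variables each still have more than one consistent value. That makes 2.

2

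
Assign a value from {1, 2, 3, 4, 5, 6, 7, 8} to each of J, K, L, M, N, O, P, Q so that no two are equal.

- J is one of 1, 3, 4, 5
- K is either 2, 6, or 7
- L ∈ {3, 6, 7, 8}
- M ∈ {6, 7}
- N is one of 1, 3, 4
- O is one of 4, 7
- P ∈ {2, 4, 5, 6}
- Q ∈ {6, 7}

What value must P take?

5

Among the 8 variables, 8 fits only L (and all 8 values in {1, 2, 3, 4, 5, 6, 7, 8} must be used), so L = 8.
The 2 variables M and Q are confined to {6, 7}, which locks those values in; drop them from K, O, P.
K has just one choice, so K = 2. Eliminate 2 elsewhere: P.
O has just one choice, so O = 4. Strike 4 from J, N, P.
So P = 5.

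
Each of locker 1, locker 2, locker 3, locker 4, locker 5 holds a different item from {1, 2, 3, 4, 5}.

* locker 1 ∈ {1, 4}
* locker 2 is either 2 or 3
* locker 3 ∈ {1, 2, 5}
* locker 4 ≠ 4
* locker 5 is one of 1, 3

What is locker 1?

The 5 variables together cover exactly {1, 2, 3, 4, 5} — 5 values for 5 variables — and 4 appears only in locker 1's list, so locker 1 = 4.

4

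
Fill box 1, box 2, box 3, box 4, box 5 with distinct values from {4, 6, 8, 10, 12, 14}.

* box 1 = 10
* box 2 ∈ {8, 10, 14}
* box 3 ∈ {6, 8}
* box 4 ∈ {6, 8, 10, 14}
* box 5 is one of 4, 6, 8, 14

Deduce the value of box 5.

4

box 1 has just one choice, so box 1 = 10. Strike 10 from box 2, box 4.
The 4 still-open variables draw from only 4 values {4, 6, 8, 14}, so each is used; only box 5 can be 4, hence box 5 = 4.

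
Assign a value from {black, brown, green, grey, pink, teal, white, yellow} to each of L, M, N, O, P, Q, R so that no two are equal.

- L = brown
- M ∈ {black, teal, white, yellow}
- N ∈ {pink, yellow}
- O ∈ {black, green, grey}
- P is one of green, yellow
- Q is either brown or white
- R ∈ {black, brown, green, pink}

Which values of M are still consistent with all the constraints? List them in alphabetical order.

L has just one choice, so L = brown. Strike brown from Q, R.
That leaves Q = white. Remove white from M.
No further eliminations apply; M can still be any of black, teal, yellow.

black, teal, yellow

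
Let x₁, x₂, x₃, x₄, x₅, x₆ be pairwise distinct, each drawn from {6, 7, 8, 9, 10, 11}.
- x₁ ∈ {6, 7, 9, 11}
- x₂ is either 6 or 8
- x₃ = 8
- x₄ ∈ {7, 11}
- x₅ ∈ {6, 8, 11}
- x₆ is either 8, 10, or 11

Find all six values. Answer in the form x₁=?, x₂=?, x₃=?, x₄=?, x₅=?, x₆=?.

x₁=9, x₂=6, x₃=8, x₄=7, x₅=11, x₆=10

x₃ has just one choice, so x₃ = 8. Strike 8 from x₂, x₅, x₆.
x₂'s domain is down to {6}, so x₂ = 6. Remove 6 from x₁, x₅.
That leaves x₅ = 11. Eliminate 11 elsewhere: x₁, x₄, x₆.
That leaves x₆ = 10.
That leaves x₄ = 7. So x₁ can't be 7.
x₁'s domain is down to {9}, so x₁ = 9.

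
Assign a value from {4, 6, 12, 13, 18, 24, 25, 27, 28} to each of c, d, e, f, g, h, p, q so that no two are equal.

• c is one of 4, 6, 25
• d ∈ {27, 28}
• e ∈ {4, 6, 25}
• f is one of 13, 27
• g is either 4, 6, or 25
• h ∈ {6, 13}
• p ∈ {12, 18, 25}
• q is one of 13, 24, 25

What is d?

28

c, e, g between them cover only {4, 6, 25} — a naked triple. Remove those values from h, p, q.
h's domain is down to {13}, so h = 13. Remove 13 from f, q.
That leaves q = 24.
f's domain is down to {27}, so f = 27. So d can't be 27.
So d = 28.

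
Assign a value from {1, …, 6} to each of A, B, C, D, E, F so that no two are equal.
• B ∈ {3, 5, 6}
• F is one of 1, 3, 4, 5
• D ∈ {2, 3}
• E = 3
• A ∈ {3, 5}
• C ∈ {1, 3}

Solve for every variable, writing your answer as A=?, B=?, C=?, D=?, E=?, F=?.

E's domain is down to {3}, so E = 3. So A, B, C, D, F can't be 3.
That leaves A = 5. Eliminate 5 elsewhere: B, F.
B has just one choice, so B = 6.
C must be 1 (only option left). So F can't be 1.
D's domain is down to {2}, so D = 2.
F's domain is down to {4}, so F = 4.

A=5, B=6, C=1, D=2, E=3, F=4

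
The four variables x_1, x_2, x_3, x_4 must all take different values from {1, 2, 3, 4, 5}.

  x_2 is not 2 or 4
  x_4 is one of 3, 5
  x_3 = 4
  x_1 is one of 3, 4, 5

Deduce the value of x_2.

1

x_3's domain is down to {4}, so x_3 = 4. Remove 4 from x_1.
Among the 3 still-open variables, 1 fits only x_2 (and all 3 values in {1, 3, 5} must be used), so x_2 = 1.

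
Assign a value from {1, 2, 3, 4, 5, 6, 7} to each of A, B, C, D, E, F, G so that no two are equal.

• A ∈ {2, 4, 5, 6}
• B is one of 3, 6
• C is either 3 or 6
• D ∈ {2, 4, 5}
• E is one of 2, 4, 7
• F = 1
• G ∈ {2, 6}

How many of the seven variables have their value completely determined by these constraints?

3

F has just one choice, so F = 1.
Among the 6 still-open variables, 7 fits only E (and all 6 values in {2, 3, 4, 5, 6, 7} must be used), so E = 7.
B and C share exactly the 2 values {3, 6}; by pigeonhole those values go to them, so strike 3, 6 from A, G.
G must be 2 (only option left). So A, D can't be 2.
Determined: E=7, F=1, G=2. The other variables each still have more than one consistent value. That makes 3.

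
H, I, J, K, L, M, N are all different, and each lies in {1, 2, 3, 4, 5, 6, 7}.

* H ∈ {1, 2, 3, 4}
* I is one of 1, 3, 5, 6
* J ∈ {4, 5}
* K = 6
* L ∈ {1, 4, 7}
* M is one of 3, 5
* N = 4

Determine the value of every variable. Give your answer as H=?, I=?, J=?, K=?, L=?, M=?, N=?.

H=2, I=1, J=5, K=6, L=7, M=3, N=4

K has just one choice, so K = 6. Remove 6 from I.
That leaves N = 4. So H, J, L can't be 4.
J's domain is down to {5}, so J = 5. So I, M can't be 5.
M's domain is down to {3}, so M = 3. Remove 3 from H, I.
I's domain is down to {1}, so I = 1. Strike 1 from H, L.
L must be 7 (only option left).
That leaves H = 2.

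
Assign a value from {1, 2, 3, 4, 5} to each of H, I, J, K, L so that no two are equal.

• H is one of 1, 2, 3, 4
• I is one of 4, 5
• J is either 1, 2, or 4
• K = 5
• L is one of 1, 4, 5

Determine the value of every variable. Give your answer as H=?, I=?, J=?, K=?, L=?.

K has just one choice, so K = 5. Eliminate 5 elsewhere: I, L.
I must be 4 (only option left). Remove 4 from H, J, L.
L has just one choice, so L = 1. Remove 1 from H, J.
J must be 2 (only option left). Eliminate 2 elsewhere: H.
H's domain is down to {3}, so H = 3.

H=3, I=4, J=2, K=5, L=1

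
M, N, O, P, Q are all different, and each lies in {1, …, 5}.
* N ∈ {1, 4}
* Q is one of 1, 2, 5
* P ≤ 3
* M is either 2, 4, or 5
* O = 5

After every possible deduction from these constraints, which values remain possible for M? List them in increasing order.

2, 4

O must be 5 (only option left). Remove 5 from M, Q.
The 4 still-open variables draw from only 4 values {1, 2, 3, 4}, so each is used; only P can be 3, hence P = 3.
No further eliminations apply; M can still be any of 2, 4.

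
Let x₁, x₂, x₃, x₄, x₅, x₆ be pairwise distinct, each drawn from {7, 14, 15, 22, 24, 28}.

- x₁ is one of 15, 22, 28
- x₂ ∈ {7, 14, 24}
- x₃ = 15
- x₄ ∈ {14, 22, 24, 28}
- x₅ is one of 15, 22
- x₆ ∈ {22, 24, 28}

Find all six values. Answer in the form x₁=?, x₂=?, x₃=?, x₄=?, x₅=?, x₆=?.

x₁=28, x₂=7, x₃=15, x₄=14, x₅=22, x₆=24

x₃ has just one choice, so x₃ = 15. Eliminate 15 elsewhere: x₁, x₅.
x₅'s domain is down to {22}, so x₅ = 22. Eliminate 22 elsewhere: x₁, x₄, x₆.
x₁'s domain is down to {28}, so x₁ = 28. Eliminate 28 elsewhere: x₄, x₆.
x₆ must be 24 (only option left). Eliminate 24 elsewhere: x₂, x₄.
That leaves x₄ = 14. Eliminate 14 elsewhere: x₂.
x₂'s domain is down to {7}, so x₂ = 7.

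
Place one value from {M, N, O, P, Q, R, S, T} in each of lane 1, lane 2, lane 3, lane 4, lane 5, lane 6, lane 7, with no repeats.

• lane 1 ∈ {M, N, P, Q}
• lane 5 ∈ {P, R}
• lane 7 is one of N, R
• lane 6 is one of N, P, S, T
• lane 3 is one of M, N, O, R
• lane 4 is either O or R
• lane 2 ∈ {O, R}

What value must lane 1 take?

Q

The 2 variables lane 2 and lane 4 are confined to {O, R}, which locks those values in; drop them from lane 3, lane 5, lane 7.
That leaves lane 5 = P. So lane 1, lane 6 can't be P.
lane 7 must be N (only option left). Remove N from lane 1, lane 3, lane 6.
lane 3 must be M (only option left). So lane 1 can't be M.
So lane 1 = Q.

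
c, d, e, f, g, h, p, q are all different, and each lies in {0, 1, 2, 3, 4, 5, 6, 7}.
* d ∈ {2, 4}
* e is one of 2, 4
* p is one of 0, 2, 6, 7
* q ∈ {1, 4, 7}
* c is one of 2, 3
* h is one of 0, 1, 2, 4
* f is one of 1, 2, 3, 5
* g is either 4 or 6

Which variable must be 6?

g

The 8 variables draw from only 8 values {0, 1, 2, 3, 4, 5, 6, 7}, so each is used; only f can be 5, hence f = 5.
The 7 still-open variables together cover exactly {0, 1, 2, 3, 4, 6, 7} — 7 values for 7 variables — and 3 appears only in c's list, so c = 3.
d and e between them cover only {2, 4} — a naked pair. Remove those values from g, h, p, q.
So 6 goes to g.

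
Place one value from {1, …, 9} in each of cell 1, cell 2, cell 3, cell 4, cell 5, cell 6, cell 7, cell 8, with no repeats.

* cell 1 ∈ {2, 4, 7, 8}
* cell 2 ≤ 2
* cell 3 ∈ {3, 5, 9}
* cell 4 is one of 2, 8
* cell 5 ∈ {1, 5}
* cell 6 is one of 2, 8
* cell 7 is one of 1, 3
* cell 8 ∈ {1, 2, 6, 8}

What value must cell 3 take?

9

cell 4 and cell 6 between them cover only {2, 8} — a naked pair. Remove those values from cell 1, cell 2, cell 8.
That leaves cell 2 = 1. Eliminate 1 elsewhere: cell 5, cell 7, cell 8.
cell 5 has just one choice, so cell 5 = 5. Eliminate 5 elsewhere: cell 3.
cell 7 must be 3 (only option left). Remove 3 from cell 3.
So cell 3 = 9.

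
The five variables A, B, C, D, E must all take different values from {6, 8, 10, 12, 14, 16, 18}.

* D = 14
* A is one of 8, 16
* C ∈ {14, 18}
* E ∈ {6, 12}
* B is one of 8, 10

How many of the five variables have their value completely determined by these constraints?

2

D has just one choice, so D = 14. Strike 14 from C.
C's domain is down to {18}, so C = 18.
Determined: C=18, D=14. The other variables each still have more than one consistent value. That makes 2.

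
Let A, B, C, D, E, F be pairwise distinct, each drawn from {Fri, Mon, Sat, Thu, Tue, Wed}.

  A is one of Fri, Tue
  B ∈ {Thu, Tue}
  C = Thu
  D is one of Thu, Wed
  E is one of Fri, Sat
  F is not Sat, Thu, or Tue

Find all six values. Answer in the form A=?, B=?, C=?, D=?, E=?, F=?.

A=Fri, B=Tue, C=Thu, D=Wed, E=Sat, F=Mon

C must be Thu (only option left). Eliminate Thu elsewhere: B, D.
That leaves D = Wed. So F can't be Wed.
That leaves B = Tue. Eliminate Tue elsewhere: A.
A must be Fri (only option left). Strike Fri from E, F.
That leaves E = Sat.
F has just one choice, so F = Mon.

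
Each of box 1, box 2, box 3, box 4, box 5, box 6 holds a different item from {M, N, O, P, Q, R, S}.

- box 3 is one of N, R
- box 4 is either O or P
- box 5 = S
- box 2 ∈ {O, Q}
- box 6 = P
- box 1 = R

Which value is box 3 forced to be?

box 1's domain is down to {R}, so box 1 = R. Eliminate R elsewhere: box 3.
So box 3 = N.

N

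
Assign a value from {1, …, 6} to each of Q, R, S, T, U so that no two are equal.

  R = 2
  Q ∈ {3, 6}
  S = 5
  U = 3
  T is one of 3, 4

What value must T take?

4

R has just one choice, so R = 2.
S's domain is down to {5}, so S = 5.
U must be 3 (only option left). So Q, T can't be 3.
So T = 4.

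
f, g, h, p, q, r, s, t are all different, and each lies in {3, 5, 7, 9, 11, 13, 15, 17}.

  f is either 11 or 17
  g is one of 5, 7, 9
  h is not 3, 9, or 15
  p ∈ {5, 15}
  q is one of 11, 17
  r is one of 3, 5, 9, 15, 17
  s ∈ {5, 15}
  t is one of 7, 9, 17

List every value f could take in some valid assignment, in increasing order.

11, 17

Among the 8 variables, 3 fits only r (and all 8 values in {3, 5, 7, 9, 11, 13, 15, 17} must be used), so r = 3.
The 7 still-open variables draw from only 7 values {5, 7, 9, 11, 13, 15, 17}, so each is used; only h can be 13, hence h = 13.
f and q between them cover only {11, 17} — a naked pair. Remove those values from t.
The 2 variables p and s are confined to {5, 15}, which locks those values in; drop them from g.
No further eliminations apply; f can still be any of 11, 17.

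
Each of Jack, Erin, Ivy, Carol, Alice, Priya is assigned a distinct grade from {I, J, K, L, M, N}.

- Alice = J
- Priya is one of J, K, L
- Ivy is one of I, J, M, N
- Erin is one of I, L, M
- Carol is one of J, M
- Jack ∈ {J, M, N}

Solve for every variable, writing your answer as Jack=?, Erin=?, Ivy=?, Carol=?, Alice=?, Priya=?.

Jack=N, Erin=L, Ivy=I, Carol=M, Alice=J, Priya=K

Alice's domain is down to {J}, so Alice = J. Eliminate J elsewhere: Jack, Ivy, Carol, Priya.
Carol's domain is down to {M}, so Carol = M. Strike M from Jack, Erin, Ivy.
Jack's domain is down to {N}, so Jack = N. Remove N from Ivy.
Ivy must be I (only option left). Remove I from Erin.
That leaves Erin = L. So Priya can't be L.
Priya has just one choice, so Priya = K.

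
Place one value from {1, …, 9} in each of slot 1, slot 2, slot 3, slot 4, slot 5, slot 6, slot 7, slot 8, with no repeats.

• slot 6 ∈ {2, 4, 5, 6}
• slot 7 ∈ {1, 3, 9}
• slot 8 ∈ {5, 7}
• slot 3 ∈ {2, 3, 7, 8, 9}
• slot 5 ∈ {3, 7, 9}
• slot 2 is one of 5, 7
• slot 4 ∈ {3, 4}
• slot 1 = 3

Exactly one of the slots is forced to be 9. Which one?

slot 1 must be 3 (only option left). Eliminate 3 elsewhere: slot 3, slot 4, slot 5, slot 7.
slot 4 must be 4 (only option left). Eliminate 4 elsewhere: slot 6.
slot 2 and slot 8 between them cover only {5, 7} — a naked pair. Remove those values from slot 3, slot 5, slot 6.
So 9 goes to slot 5.

slot 5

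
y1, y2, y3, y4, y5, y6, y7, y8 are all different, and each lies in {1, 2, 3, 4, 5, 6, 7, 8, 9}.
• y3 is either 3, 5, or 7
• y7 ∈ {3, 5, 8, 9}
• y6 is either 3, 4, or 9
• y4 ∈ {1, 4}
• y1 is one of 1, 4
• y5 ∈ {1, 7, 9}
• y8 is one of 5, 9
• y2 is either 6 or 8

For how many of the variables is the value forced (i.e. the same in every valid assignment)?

2

The 8 variables together cover exactly {1, 3, 4, 5, 6, 7, 8, 9} — 8 values for 8 variables — and 6 appears only in y2's list, so y2 = 6.
The 7 still-open variables together cover exactly {1, 3, 4, 5, 7, 8, 9} — 7 values for 7 variables — and 8 appears only in y7's list, so y7 = 8.
The 2 variables y1 and y4 are confined to {1, 4}, which locks those values in; drop them from y5, y6.
Determined: y2=6, y7=8. The other variables each still have more than one consistent value. That makes 2.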